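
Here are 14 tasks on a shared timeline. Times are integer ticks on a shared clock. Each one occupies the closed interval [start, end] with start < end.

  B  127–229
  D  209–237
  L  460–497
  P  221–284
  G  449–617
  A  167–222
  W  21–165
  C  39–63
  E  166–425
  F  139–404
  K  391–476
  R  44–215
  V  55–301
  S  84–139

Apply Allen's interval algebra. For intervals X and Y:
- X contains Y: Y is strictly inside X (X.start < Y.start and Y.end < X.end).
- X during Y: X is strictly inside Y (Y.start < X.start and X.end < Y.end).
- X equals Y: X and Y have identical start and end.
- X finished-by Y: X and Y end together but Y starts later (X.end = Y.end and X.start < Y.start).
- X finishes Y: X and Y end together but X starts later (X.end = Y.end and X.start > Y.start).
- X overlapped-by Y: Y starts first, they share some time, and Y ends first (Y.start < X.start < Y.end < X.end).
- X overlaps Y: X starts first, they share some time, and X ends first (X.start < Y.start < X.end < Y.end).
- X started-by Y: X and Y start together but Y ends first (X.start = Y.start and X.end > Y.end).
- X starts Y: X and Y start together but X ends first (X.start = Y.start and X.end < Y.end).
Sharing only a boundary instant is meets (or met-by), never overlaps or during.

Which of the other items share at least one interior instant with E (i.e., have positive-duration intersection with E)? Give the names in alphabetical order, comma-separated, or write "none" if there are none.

A, B, D, F, K, P, R, V

Target E = [166, 425].
A [167, 222] → during → yes.
B [127, 229] → overlaps → yes.
C [39, 63] → before → no.
D [209, 237] → during → yes.
F [139, 404] → overlaps → yes.
G [449, 617] → after → no.
K [391, 476] → overlapped-by → yes.
L [460, 497] → after → no.
P [221, 284] → during → yes.
R [44, 215] → overlaps → yes.
S [84, 139] → before → no.
V [55, 301] → overlaps → yes.
W [21, 165] → before → no.
Result: A, B, D, F, K, P, R, V.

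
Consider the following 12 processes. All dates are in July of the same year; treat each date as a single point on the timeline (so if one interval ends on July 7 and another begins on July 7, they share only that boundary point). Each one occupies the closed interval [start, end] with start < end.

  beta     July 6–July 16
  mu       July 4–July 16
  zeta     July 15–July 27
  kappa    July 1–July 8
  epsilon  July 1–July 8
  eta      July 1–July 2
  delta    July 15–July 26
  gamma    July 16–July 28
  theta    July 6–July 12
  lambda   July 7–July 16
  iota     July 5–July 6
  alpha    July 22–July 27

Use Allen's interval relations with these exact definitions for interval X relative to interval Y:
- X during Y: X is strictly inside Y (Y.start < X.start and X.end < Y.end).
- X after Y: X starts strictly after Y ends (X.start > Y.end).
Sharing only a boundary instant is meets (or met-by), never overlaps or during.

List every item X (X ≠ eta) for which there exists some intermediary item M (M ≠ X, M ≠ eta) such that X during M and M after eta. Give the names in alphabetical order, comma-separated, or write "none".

Target eta = [July 1, July 2].
Intermediaries M with M after eta: alpha, beta, delta, gamma, iota, lambda, mu, theta, zeta.
Via alpha — items with X during alpha: none.
Via beta — items with X during beta: none.
Via delta — items with X during delta: none.
Via gamma — items with X during gamma: alpha.
Via iota — items with X during iota: none.
Via lambda — items with X during lambda: none.
Via mu — items with X during mu: iota, theta.
Via theta — items with X during theta: none.
Via zeta — items with X during zeta: none.
Union: alpha, iota, theta.

alpha, iota, theta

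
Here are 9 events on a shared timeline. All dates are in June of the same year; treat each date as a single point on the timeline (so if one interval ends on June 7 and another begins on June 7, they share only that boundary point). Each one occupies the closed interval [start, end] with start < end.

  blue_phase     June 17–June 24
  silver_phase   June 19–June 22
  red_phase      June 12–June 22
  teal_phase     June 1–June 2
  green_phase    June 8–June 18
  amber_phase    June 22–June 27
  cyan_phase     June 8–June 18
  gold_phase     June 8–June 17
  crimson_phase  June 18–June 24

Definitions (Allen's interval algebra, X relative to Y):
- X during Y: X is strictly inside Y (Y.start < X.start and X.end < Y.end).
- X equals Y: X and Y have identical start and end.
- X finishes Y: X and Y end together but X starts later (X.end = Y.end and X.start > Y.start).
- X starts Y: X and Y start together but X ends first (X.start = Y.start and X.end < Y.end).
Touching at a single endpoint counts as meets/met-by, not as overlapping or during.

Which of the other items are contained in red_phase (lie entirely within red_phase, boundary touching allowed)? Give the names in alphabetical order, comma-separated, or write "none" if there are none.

silver_phase

Target red_phase = [June 12, June 22].
amber_phase [June 22, June 27] → met-by → no.
blue_phase [June 17, June 24] → overlapped-by → no.
crimson_phase [June 18, June 24] → overlapped-by → no.
cyan_phase [June 8, June 18] → overlaps → no.
gold_phase [June 8, June 17] → overlaps → no.
green_phase [June 8, June 18] → overlaps → no.
silver_phase [June 19, June 22] → finishes → yes.
teal_phase [June 1, June 2] → before → no.
Result: silver_phase.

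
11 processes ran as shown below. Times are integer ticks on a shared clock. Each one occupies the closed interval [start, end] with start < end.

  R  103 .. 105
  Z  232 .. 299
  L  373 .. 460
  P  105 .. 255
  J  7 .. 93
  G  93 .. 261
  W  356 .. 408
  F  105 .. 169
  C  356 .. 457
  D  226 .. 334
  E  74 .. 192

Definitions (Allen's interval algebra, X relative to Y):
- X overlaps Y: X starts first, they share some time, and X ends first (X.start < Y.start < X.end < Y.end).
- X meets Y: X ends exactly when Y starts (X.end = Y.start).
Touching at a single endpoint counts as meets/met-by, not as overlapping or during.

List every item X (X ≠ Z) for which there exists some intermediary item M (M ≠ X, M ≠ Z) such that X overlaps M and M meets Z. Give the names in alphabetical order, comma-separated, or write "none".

none

Target Z = [232, 299].
Intermediaries M with M meets Z: none.
Union: none.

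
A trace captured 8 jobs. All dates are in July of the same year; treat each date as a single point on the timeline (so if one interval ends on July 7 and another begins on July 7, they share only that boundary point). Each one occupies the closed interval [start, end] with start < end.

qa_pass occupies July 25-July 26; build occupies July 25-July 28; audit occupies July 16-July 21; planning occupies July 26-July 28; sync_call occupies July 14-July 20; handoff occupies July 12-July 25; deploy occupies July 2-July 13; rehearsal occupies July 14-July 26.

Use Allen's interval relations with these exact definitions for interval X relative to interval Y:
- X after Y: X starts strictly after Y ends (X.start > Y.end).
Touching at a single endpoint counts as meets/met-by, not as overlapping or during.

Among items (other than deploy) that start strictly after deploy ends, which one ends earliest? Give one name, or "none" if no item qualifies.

sync_call

Target deploy = [July 2, July 13].
audit [July 16, July 21] → after → candidate.
build [July 25, July 28] → after → candidate.
handoff [July 12, July 25] → overlapped-by → excluded.
planning [July 26, July 28] → after → candidate.
qa_pass [July 25, July 26] → after → candidate.
rehearsal [July 14, July 26] → after → candidate.
sync_call [July 14, July 20] → after → candidate.
Among candidates, earliest end is July 20 → sync_call.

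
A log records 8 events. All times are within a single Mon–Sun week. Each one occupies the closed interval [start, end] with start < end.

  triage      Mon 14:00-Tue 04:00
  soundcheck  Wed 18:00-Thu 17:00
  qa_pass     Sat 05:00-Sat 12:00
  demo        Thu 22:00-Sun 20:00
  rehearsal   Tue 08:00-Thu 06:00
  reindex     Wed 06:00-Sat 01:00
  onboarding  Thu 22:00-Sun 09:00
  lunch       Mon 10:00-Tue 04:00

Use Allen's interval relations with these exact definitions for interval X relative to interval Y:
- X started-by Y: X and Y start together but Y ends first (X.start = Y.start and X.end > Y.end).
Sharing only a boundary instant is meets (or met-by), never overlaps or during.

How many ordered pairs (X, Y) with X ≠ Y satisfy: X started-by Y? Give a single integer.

1

Checking all 56 ordered pairs for relation 'started-by'; matching pairs in alphabetical order:
(demo, onboarding): demo started-by onboarding ✓
Count: 1.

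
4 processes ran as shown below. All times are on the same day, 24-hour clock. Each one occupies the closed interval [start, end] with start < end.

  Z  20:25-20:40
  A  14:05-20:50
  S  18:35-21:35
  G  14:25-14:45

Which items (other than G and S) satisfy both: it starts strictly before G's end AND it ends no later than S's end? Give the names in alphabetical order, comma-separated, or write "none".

A

Conditions: its start is strictly before G's end (X.start < 14:45) AND its end is no later than S's end (X.end <= 21:35).
A: start 14:05 < 14:45? ✓; end 20:50 <= 21:35? ✓ → yes.
Z: start 20:25 < 14:45? ✗; end 20:40 <= 21:35? ✓ → no.
Result: A.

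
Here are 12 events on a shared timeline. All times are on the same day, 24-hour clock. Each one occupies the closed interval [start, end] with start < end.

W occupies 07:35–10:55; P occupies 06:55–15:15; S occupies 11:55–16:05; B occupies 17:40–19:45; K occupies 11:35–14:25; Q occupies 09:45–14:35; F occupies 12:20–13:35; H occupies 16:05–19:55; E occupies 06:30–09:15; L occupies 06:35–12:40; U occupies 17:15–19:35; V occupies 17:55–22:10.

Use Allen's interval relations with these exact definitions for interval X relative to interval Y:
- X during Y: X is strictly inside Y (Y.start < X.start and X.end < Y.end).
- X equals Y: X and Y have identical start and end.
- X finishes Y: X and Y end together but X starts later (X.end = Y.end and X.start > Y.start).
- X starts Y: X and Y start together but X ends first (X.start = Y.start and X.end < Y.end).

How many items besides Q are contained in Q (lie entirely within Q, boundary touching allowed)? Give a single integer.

2

Target Q = [09:45, 14:35].
B [17:40, 19:45] → after → no.
E [06:30, 09:15] → before → no.
F [12:20, 13:35] → during → counts.
H [16:05, 19:55] → after → no.
K [11:35, 14:25] → during → counts.
L [06:35, 12:40] → overlaps → no.
P [06:55, 15:15] → contains → no.
S [11:55, 16:05] → overlapped-by → no.
U [17:15, 19:35] → after → no.
V [17:55, 22:10] → after → no.
W [07:35, 10:55] → overlaps → no.
Total: 2.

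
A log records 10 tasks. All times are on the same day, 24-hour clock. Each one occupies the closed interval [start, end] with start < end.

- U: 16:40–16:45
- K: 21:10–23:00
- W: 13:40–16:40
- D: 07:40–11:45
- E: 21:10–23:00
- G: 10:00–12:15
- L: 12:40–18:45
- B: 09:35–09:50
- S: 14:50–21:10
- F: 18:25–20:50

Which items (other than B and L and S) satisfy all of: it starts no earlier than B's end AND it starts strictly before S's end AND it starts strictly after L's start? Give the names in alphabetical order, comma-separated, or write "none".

Conditions: its start is no earlier than B's end (X.start >= 09:50) AND its start is strictly before S's end (X.start < 21:10) AND its start is strictly after L's start (X.start > 12:40).
D: start 07:40 >= 09:50? ✗; start 07:40 < 21:10? ✓; start 07:40 > 12:40? ✗ → no.
E: start 21:10 >= 09:50? ✓; start 21:10 < 21:10? ✗; start 21:10 > 12:40? ✓ → no.
F: start 18:25 >= 09:50? ✓; start 18:25 < 21:10? ✓; start 18:25 > 12:40? ✓ → yes.
G: start 10:00 >= 09:50? ✓; start 10:00 < 21:10? ✓; start 10:00 > 12:40? ✗ → no.
K: start 21:10 >= 09:50? ✓; start 21:10 < 21:10? ✗; start 21:10 > 12:40? ✓ → no.
U: start 16:40 >= 09:50? ✓; start 16:40 < 21:10? ✓; start 16:40 > 12:40? ✓ → yes.
W: start 13:40 >= 09:50? ✓; start 13:40 < 21:10? ✓; start 13:40 > 12:40? ✓ → yes.
Result: F, U, W.

F, U, W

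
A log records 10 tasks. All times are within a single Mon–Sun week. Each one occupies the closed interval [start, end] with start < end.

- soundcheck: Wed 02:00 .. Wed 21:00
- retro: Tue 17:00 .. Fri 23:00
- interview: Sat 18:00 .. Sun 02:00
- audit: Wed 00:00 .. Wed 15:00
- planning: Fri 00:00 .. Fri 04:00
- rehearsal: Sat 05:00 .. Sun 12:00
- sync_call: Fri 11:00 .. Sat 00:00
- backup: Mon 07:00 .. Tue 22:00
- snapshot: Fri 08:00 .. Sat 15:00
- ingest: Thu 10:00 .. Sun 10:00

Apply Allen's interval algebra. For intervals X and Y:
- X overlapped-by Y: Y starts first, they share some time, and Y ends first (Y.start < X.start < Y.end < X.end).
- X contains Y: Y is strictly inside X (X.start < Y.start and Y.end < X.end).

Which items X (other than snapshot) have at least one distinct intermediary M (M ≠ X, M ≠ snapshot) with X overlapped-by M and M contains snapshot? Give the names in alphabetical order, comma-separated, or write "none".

Target snapshot = [Fri 08:00, Sat 15:00].
Intermediaries M with M contains snapshot: ingest.
Via ingest — items with X overlapped-by ingest: rehearsal.
Union: rehearsal.

rehearsal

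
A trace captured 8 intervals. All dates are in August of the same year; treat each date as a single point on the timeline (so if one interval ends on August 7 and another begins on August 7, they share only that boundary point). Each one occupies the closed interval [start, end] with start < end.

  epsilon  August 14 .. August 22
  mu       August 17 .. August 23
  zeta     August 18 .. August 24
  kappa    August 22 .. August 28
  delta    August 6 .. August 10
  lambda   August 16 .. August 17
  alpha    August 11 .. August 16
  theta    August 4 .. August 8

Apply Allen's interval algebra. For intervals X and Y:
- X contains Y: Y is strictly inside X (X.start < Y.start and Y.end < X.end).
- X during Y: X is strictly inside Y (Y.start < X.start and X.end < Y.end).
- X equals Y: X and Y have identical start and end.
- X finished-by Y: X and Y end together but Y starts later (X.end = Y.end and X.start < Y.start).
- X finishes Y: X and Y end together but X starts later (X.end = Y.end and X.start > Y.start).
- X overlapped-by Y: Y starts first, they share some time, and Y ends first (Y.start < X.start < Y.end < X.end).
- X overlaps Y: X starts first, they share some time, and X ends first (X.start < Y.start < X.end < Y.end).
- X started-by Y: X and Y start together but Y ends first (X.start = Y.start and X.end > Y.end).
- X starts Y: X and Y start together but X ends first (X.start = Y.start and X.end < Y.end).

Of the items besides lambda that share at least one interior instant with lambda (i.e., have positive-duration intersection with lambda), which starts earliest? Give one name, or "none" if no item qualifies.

Target lambda = [August 16, August 17].
alpha [August 11, August 16] → meets → excluded.
delta [August 6, August 10] → before → excluded.
epsilon [August 14, August 22] → contains → candidate.
kappa [August 22, August 28] → after → excluded.
mu [August 17, August 23] → met-by → excluded.
theta [August 4, August 8] → before → excluded.
zeta [August 18, August 24] → after → excluded.
Among candidates, earliest start is August 14 → epsilon.

epsilon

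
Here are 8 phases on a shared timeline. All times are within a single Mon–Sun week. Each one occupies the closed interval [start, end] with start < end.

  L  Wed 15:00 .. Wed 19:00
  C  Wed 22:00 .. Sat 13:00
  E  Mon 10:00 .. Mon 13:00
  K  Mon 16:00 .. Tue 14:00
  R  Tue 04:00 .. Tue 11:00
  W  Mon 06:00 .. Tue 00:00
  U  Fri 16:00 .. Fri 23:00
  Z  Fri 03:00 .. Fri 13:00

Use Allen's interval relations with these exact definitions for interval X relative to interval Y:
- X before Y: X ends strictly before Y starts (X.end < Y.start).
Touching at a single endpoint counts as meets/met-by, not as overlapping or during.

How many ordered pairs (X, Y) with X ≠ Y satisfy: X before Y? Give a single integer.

Checking all 56 ordered pairs for relation 'before'; matching pairs in alphabetical order:
(E, C): E before C ✓
(E, K): E before K ✓
(E, L): E before L ✓
(E, R): E before R ✓
(E, U): E before U ✓
(E, Z): E before Z ✓
(K, C): K before C ✓
(K, L): K before L ✓
(K, U): K before U ✓
(K, Z): K before Z ✓
(L, C): L before C ✓
(L, U): L before U ✓
(L, Z): L before Z ✓
(R, C): R before C ✓
(R, L): R before L ✓
(R, U): R before U ✓
(R, Z): R before Z ✓
(W, C): W before C ✓
(W, L): W before L ✓
(W, R): W before R ✓
(W, U): W before U ✓
(W, Z): W before Z ✓
(Z, U): Z before U ✓
Count: 23.

23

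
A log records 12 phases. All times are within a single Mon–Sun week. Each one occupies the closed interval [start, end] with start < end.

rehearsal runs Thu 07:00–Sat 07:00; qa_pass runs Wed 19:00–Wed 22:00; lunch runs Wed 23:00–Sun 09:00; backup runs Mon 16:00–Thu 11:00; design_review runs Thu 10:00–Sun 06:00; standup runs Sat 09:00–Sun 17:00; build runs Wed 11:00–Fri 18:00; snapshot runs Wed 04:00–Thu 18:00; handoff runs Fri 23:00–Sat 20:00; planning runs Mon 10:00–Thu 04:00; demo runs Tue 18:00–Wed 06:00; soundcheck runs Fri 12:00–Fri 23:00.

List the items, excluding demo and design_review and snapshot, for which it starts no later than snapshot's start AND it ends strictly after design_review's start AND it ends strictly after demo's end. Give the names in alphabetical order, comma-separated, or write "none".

Conditions: its start is no later than snapshot's start (X.start <= Wed 04:00) AND its end is strictly after design_review's start (X.end > Thu 10:00) AND its end is strictly after demo's end (X.end > Wed 06:00).
backup: start Mon 16:00 <= Wed 04:00? ✓; end Thu 11:00 > Thu 10:00? ✓; end Thu 11:00 > Wed 06:00? ✓ → yes.
build: start Wed 11:00 <= Wed 04:00? ✗; end Fri 18:00 > Thu 10:00? ✓; end Fri 18:00 > Wed 06:00? ✓ → no.
handoff: start Fri 23:00 <= Wed 04:00? ✗; end Sat 20:00 > Thu 10:00? ✓; end Sat 20:00 > Wed 06:00? ✓ → no.
lunch: start Wed 23:00 <= Wed 04:00? ✗; end Sun 09:00 > Thu 10:00? ✓; end Sun 09:00 > Wed 06:00? ✓ → no.
planning: start Mon 10:00 <= Wed 04:00? ✓; end Thu 04:00 > Thu 10:00? ✗; end Thu 04:00 > Wed 06:00? ✓ → no.
qa_pass: start Wed 19:00 <= Wed 04:00? ✗; end Wed 22:00 > Thu 10:00? ✗; end Wed 22:00 > Wed 06:00? ✓ → no.
rehearsal: start Thu 07:00 <= Wed 04:00? ✗; end Sat 07:00 > Thu 10:00? ✓; end Sat 07:00 > Wed 06:00? ✓ → no.
soundcheck: start Fri 12:00 <= Wed 04:00? ✗; end Fri 23:00 > Thu 10:00? ✓; end Fri 23:00 > Wed 06:00? ✓ → no.
standup: start Sat 09:00 <= Wed 04:00? ✗; end Sun 17:00 > Thu 10:00? ✓; end Sun 17:00 > Wed 06:00? ✓ → no.
Result: backup.

backup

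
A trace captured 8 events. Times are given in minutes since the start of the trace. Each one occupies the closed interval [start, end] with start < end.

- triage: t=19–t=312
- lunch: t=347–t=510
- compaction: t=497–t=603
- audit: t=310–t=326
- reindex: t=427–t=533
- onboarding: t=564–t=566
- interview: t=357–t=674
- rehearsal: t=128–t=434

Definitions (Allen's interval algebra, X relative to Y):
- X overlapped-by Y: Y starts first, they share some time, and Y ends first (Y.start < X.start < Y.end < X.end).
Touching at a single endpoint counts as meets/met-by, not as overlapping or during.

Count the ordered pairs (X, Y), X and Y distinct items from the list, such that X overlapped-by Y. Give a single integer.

9

Checking all 56 ordered pairs for relation 'overlapped-by'; matching pairs in alphabetical order:
(audit, triage): audit overlapped-by triage ✓
(compaction, lunch): compaction overlapped-by lunch ✓
(compaction, reindex): compaction overlapped-by reindex ✓
(interview, lunch): interview overlapped-by lunch ✓
(interview, rehearsal): interview overlapped-by rehearsal ✓
(lunch, rehearsal): lunch overlapped-by rehearsal ✓
(rehearsal, triage): rehearsal overlapped-by triage ✓
(reindex, lunch): reindex overlapped-by lunch ✓
(reindex, rehearsal): reindex overlapped-by rehearsal ✓
Count: 9.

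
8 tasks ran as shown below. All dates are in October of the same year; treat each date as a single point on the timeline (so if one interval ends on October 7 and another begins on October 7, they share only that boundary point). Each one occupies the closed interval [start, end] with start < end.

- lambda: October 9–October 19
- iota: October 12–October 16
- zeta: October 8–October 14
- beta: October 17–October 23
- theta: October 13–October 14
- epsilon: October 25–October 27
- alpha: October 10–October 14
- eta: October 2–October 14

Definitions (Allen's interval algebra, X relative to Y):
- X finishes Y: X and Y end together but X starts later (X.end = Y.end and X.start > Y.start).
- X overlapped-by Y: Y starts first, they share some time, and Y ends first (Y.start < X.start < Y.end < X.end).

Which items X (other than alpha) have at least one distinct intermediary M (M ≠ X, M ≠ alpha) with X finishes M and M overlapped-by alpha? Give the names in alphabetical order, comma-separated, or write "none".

Target alpha = [October 10, October 14].
Intermediaries M with M overlapped-by alpha: iota.
Via iota — items with X finishes iota: none.
Union: none.

none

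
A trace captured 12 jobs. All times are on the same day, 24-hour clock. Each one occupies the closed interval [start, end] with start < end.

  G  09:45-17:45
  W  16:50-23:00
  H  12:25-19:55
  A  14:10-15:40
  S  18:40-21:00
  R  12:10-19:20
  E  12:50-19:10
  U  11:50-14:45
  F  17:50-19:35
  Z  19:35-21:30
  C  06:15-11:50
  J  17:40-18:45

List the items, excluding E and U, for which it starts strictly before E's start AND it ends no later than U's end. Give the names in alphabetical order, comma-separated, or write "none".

C

Conditions: its start is strictly before E's start (X.start < 12:50) AND its end is no later than U's end (X.end <= 14:45).
A: start 14:10 < 12:50? ✗; end 15:40 <= 14:45? ✗ → no.
C: start 06:15 < 12:50? ✓; end 11:50 <= 14:45? ✓ → yes.
F: start 17:50 < 12:50? ✗; end 19:35 <= 14:45? ✗ → no.
G: start 09:45 < 12:50? ✓; end 17:45 <= 14:45? ✗ → no.
H: start 12:25 < 12:50? ✓; end 19:55 <= 14:45? ✗ → no.
J: start 17:40 < 12:50? ✗; end 18:45 <= 14:45? ✗ → no.
R: start 12:10 < 12:50? ✓; end 19:20 <= 14:45? ✗ → no.
S: start 18:40 < 12:50? ✗; end 21:00 <= 14:45? ✗ → no.
W: start 16:50 < 12:50? ✗; end 23:00 <= 14:45? ✗ → no.
Z: start 19:35 < 12:50? ✗; end 21:30 <= 14:45? ✗ → no.
Result: C.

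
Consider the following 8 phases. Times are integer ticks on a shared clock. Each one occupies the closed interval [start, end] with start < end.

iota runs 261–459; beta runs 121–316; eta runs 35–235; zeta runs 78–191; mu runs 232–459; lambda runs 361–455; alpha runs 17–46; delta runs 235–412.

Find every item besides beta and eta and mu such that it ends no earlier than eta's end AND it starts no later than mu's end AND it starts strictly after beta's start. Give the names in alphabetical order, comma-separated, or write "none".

Conditions: its end is no earlier than eta's end (X.end >= 235) AND its start is no later than mu's end (X.start <= 459) AND its start is strictly after beta's start (X.start > 121).
alpha: end 46 >= 235? ✗; start 17 <= 459? ✓; start 17 > 121? ✗ → no.
delta: end 412 >= 235? ✓; start 235 <= 459? ✓; start 235 > 121? ✓ → yes.
iota: end 459 >= 235? ✓; start 261 <= 459? ✓; start 261 > 121? ✓ → yes.
lambda: end 455 >= 235? ✓; start 361 <= 459? ✓; start 361 > 121? ✓ → yes.
zeta: end 191 >= 235? ✗; start 78 <= 459? ✓; start 78 > 121? ✗ → no.
Result: delta, iota, lambda.

delta, iota, lambda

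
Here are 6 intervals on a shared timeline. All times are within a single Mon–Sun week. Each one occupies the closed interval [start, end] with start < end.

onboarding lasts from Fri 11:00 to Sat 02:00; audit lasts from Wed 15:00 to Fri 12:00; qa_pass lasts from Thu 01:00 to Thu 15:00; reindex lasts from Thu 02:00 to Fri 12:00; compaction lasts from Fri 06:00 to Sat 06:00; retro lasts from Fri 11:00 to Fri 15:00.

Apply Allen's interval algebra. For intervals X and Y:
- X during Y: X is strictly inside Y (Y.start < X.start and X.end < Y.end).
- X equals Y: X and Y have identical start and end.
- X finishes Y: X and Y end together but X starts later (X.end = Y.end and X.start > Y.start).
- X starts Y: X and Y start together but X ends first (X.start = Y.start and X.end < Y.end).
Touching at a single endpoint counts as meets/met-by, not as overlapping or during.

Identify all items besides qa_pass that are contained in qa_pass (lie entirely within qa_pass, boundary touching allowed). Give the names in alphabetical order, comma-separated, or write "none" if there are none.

none

Target qa_pass = [Thu 01:00, Thu 15:00].
audit [Wed 15:00, Fri 12:00] → contains → no.
compaction [Fri 06:00, Sat 06:00] → after → no.
onboarding [Fri 11:00, Sat 02:00] → after → no.
reindex [Thu 02:00, Fri 12:00] → overlapped-by → no.
retro [Fri 11:00, Fri 15:00] → after → no.
Result: none.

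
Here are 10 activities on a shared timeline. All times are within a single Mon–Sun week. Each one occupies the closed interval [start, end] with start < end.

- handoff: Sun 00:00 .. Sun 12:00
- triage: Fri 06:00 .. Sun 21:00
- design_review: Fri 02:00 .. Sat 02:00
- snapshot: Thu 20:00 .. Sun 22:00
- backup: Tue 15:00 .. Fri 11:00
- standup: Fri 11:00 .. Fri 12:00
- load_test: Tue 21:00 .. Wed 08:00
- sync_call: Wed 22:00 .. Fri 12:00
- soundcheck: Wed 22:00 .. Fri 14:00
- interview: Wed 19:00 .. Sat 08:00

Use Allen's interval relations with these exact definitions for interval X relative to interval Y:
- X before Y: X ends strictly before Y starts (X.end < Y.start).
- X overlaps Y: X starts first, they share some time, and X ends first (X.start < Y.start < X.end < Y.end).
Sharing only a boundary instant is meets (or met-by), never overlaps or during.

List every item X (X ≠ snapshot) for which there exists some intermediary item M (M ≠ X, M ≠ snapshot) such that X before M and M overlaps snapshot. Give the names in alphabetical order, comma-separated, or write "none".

Target snapshot = [Thu 20:00, Sun 22:00].
Intermediaries M with M overlaps snapshot: backup, interview, soundcheck, sync_call.
Via backup — items with X before backup: none.
Via interview — items with X before interview: load_test.
Via soundcheck — items with X before soundcheck: load_test.
Via sync_call — items with X before sync_call: load_test.
Union: load_test.

load_test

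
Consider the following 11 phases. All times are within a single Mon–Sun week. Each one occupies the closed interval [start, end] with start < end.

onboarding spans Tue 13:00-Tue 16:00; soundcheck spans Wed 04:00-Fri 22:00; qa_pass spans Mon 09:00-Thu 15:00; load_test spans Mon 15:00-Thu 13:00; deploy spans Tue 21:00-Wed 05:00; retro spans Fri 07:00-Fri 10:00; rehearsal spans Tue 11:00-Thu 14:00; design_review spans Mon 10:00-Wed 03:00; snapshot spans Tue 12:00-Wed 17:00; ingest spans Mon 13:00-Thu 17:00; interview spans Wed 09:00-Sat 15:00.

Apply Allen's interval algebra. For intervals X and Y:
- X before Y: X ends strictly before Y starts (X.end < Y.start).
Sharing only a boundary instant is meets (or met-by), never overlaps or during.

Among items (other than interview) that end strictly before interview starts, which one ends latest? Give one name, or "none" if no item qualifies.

Target interview = [Wed 09:00, Sat 15:00].
deploy [Tue 21:00, Wed 05:00] → before → candidate.
design_review [Mon 10:00, Wed 03:00] → before → candidate.
ingest [Mon 13:00, Thu 17:00] → overlaps → excluded.
load_test [Mon 15:00, Thu 13:00] → overlaps → excluded.
onboarding [Tue 13:00, Tue 16:00] → before → candidate.
qa_pass [Mon 09:00, Thu 15:00] → overlaps → excluded.
rehearsal [Tue 11:00, Thu 14:00] → overlaps → excluded.
retro [Fri 07:00, Fri 10:00] → during → excluded.
snapshot [Tue 12:00, Wed 17:00] → overlaps → excluded.
soundcheck [Wed 04:00, Fri 22:00] → overlaps → excluded.
Among candidates, latest end is Wed 05:00 → deploy.

deploy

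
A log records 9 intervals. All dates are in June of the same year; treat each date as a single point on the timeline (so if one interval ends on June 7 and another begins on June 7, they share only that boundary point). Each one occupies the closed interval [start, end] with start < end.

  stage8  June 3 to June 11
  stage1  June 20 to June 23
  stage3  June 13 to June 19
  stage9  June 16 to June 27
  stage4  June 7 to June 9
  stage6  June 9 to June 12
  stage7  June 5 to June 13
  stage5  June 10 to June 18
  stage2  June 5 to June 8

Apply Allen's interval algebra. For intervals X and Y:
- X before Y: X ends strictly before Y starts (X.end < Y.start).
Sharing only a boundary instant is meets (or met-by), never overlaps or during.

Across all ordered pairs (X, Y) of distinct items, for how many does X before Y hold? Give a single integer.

19

Checking all 72 ordered pairs for relation 'before'; matching pairs in alphabetical order:
(stage2, stage1): stage2 before stage1 ✓
(stage2, stage3): stage2 before stage3 ✓
(stage2, stage5): stage2 before stage5 ✓
(stage2, stage6): stage2 before stage6 ✓
(stage2, stage9): stage2 before stage9 ✓
(stage3, stage1): stage3 before stage1 ✓
(stage4, stage1): stage4 before stage1 ✓
(stage4, stage3): stage4 before stage3 ✓
(stage4, stage5): stage4 before stage5 ✓
(stage4, stage9): stage4 before stage9 ✓
(stage5, stage1): stage5 before stage1 ✓
(stage6, stage1): stage6 before stage1 ✓
(stage6, stage3): stage6 before stage3 ✓
(stage6, stage9): stage6 before stage9 ✓
(stage7, stage1): stage7 before stage1 ✓
(stage7, stage9): stage7 before stage9 ✓
(stage8, stage1): stage8 before stage1 ✓
(stage8, stage3): stage8 before stage3 ✓
(stage8, stage9): stage8 before stage9 ✓
Count: 19.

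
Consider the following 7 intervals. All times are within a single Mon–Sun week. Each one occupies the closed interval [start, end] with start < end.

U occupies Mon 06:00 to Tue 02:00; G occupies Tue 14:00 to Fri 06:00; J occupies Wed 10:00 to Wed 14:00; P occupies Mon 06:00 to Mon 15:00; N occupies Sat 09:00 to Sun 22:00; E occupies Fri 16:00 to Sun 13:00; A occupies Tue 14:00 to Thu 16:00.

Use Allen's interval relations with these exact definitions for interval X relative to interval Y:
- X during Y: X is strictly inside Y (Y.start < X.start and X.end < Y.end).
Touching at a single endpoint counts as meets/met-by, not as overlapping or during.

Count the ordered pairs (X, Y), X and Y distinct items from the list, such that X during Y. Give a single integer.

Checking all 42 ordered pairs for relation 'during'; matching pairs in alphabetical order:
(J, A): J during A ✓
(J, G): J during G ✓
Count: 2.

2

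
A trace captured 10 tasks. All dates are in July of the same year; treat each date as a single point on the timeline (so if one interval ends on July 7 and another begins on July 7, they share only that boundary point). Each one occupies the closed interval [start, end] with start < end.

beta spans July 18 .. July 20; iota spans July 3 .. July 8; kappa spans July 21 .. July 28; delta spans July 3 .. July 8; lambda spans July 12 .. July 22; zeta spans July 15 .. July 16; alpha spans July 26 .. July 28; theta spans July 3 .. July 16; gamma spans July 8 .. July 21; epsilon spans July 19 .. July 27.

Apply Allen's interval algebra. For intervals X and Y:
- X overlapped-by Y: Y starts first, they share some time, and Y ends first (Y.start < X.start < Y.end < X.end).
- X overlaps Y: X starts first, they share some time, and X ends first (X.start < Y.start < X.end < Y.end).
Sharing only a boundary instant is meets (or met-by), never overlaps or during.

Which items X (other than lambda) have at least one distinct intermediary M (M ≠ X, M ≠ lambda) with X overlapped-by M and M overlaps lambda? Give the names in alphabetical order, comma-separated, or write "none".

Target lambda = [July 12, July 22].
Intermediaries M with M overlaps lambda: gamma, theta.
Via gamma — items with X overlapped-by gamma: epsilon.
Via theta — items with X overlapped-by theta: gamma.
Union: epsilon, gamma.

epsilon, gamma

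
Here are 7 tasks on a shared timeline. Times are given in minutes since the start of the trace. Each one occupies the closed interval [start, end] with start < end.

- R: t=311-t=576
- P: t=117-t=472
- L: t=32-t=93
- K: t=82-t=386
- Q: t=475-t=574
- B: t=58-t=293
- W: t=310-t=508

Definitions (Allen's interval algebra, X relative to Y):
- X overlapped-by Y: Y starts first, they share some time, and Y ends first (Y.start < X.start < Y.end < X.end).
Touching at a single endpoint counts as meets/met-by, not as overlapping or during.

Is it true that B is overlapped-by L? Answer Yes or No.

B = [t=58, t=293], L = [t=32, t=93].
Actual relation of B to L: overlapped-by.
Asked whether 'overlapped-by' holds → Yes.

Yes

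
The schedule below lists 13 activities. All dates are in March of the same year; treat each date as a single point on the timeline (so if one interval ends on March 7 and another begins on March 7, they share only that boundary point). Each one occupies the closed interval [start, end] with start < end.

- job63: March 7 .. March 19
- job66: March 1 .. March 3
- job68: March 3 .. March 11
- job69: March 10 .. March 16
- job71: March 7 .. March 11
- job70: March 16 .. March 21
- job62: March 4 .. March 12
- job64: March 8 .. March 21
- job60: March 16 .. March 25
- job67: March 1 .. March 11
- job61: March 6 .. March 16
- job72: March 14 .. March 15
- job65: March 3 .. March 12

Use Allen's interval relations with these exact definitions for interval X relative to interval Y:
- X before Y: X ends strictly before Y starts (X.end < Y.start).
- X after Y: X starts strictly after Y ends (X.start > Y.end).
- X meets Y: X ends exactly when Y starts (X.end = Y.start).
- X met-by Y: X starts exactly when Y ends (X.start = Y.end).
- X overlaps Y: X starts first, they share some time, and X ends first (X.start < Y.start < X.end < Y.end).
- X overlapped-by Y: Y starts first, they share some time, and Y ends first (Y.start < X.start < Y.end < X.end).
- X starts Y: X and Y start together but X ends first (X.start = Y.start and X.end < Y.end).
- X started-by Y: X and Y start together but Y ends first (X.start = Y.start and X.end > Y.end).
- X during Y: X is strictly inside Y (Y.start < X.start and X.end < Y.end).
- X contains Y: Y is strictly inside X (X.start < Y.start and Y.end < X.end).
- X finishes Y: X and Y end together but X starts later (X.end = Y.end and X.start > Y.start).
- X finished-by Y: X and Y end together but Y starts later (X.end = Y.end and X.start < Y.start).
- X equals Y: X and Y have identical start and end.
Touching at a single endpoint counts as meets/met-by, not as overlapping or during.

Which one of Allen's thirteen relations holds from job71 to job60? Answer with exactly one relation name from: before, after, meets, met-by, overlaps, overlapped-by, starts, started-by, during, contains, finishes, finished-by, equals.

job71 = [March 7, March 11]; job60 = [March 16, March 25].
Compare endpoints: job71.start < job60.start, job71.start < job60.end, job71.end < job60.start, job71.end < job60.end.
That pattern is 'before'.

before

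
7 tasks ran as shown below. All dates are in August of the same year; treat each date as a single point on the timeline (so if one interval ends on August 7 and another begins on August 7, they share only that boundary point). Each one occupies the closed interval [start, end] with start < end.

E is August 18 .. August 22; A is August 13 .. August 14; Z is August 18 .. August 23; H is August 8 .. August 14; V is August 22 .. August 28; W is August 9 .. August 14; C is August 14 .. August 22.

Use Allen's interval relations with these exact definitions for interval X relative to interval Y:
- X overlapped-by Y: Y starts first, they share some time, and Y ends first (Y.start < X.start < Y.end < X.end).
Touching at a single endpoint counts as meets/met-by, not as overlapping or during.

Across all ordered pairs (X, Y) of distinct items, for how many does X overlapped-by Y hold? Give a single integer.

Checking all 42 ordered pairs for relation 'overlapped-by'; matching pairs in alphabetical order:
(V, Z): V overlapped-by Z ✓
(Z, C): Z overlapped-by C ✓
Count: 2.

2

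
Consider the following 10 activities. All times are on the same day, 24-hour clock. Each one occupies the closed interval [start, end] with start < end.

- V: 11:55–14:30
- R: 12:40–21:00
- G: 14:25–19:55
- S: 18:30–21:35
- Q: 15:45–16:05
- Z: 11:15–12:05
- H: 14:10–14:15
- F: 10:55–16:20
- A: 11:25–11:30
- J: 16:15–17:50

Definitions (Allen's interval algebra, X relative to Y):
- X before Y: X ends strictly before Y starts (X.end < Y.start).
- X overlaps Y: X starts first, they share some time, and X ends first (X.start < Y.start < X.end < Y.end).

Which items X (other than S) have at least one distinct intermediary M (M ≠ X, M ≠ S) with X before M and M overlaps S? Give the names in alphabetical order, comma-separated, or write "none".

A, H, Z

Target S = [18:30, 21:35].
Intermediaries M with M overlaps S: G, R.
Via G — items with X before G: A, H, Z.
Via R — items with X before R: A, Z.
Union: A, H, Z.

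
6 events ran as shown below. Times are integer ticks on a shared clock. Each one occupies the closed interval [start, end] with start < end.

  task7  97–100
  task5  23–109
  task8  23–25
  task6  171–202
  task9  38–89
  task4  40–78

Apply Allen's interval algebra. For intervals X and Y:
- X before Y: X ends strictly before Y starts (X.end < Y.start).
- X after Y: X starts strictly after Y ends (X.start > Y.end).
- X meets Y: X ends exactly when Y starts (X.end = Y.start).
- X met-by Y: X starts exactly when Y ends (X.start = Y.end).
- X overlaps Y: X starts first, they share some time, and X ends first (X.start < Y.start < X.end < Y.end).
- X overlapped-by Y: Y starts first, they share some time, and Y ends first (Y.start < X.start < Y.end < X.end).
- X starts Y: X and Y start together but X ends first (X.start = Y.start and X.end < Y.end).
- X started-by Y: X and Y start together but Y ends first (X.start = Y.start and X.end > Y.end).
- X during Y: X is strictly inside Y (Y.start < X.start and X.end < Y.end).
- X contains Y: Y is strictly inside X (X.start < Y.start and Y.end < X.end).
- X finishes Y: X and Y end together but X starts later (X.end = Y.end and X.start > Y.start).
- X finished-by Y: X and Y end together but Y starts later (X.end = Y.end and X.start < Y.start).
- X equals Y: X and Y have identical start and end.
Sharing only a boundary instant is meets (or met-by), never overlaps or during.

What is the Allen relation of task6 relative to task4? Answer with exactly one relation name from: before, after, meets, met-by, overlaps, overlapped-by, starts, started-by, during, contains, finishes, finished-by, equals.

after

task6 = [171, 202]; task4 = [40, 78].
Compare endpoints: task6.start > task4.start, task6.start > task4.end, task6.end > task4.start, task6.end > task4.end.
That pattern is 'after'.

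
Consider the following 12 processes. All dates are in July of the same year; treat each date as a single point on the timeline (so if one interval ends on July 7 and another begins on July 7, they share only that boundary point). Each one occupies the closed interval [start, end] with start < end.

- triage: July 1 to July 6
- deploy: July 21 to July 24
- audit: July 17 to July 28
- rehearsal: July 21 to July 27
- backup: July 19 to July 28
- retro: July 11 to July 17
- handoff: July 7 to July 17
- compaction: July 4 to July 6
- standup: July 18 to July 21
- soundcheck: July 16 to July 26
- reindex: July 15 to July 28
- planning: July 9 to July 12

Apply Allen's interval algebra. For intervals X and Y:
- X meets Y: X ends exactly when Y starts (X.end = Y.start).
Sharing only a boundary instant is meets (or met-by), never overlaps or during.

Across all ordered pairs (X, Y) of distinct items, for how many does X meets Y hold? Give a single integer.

4

Checking all 132 ordered pairs for relation 'meets'; matching pairs in alphabetical order:
(handoff, audit): handoff meets audit ✓
(retro, audit): retro meets audit ✓
(standup, deploy): standup meets deploy ✓
(standup, rehearsal): standup meets rehearsal ✓
Count: 4.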